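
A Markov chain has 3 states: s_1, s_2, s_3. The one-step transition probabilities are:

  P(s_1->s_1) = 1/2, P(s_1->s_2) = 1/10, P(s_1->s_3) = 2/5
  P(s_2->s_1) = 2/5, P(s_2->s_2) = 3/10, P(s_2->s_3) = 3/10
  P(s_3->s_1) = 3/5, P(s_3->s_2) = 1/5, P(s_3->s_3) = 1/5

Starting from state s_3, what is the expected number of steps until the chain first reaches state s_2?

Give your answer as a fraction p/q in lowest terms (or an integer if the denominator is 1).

Answer: 55/8

Derivation:
Let h_i = expected steps to first reach s_2 from state i.
Boundary: h_s_2 = 0.
First-step equations for the other states:
  h_s_1 = 1 + 1/2*h_s_1 + 1/10*h_s_2 + 2/5*h_s_3
  h_s_3 = 1 + 3/5*h_s_1 + 1/5*h_s_2 + 1/5*h_s_3

Substituting h_s_2 = 0 and rearranging gives the linear system (I - Q) h = 1:
  [1/2, -2/5] . (h_s_1, h_s_3) = 1
  [-3/5, 4/5] . (h_s_1, h_s_3) = 1

Solving yields:
  h_s_1 = 15/2
  h_s_3 = 55/8

Starting state is s_3, so the expected hitting time is h_s_3 = 55/8.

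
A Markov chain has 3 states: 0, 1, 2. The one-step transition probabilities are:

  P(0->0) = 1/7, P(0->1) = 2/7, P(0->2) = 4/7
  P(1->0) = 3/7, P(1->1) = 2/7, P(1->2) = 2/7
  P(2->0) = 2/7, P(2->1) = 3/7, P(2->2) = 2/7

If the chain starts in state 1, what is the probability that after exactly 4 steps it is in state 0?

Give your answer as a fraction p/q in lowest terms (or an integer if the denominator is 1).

Answer: 703/2401

Derivation:
Computing P^4 by repeated multiplication:
P^1 =
  0: [1/7, 2/7, 4/7]
  1: [3/7, 2/7, 2/7]
  2: [2/7, 3/7, 2/7]
P^2 =
  0: [15/49, 18/49, 16/49]
  1: [13/49, 16/49, 20/49]
  2: [15/49, 16/49, 18/49]
P^3 =
  0: [101/343, 114/343, 128/343]
  1: [101/343, 118/343, 124/343]
  2: [99/343, 116/343, 128/343]
P^4 =
  0: [699/2401, 814/2401, 888/2401]
  1: [703/2401, 810/2401, 888/2401]
  2: [703/2401, 814/2401, 884/2401]

(P^4)[1 -> 0] = 703/2401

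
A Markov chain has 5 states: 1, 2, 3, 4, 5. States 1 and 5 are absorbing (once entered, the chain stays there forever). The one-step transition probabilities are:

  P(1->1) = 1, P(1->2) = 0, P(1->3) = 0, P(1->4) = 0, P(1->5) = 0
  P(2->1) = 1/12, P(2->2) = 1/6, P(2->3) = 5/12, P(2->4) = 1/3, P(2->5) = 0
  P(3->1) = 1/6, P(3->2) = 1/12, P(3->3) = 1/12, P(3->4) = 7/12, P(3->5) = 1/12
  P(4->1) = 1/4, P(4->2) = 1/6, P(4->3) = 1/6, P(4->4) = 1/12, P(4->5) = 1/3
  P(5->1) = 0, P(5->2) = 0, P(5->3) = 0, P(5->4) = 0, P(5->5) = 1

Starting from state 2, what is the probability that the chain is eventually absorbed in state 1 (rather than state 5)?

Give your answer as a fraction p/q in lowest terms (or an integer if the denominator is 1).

Answer: 470/849

Derivation:
Let a_i = P(absorbed in 1 | start in state i).
Boundary conditions: a_1 = 1, a_5 = 0.
For each transient state i, a_i = sum_j P(i->j) * a_j:
  a_2 = 1/12*a_1 + 1/6*a_2 + 5/12*a_3 + 1/3*a_4 + 0*a_5
  a_3 = 1/6*a_1 + 1/12*a_2 + 1/12*a_3 + 7/12*a_4 + 1/12*a_5
  a_4 = 1/4*a_1 + 1/6*a_2 + 1/6*a_3 + 1/12*a_4 + 1/3*a_5

Substituting a_1 = 1 and a_5 = 0, rearrange to (I - Q) a = r where r[i] = P(i -> 1):
  [5/6, -5/12, -1/3] . (a_2, a_3, a_4) = 1/12
  [-1/12, 11/12, -7/12] . (a_2, a_3, a_4) = 1/6
  [-1/6, -1/6, 11/12] . (a_2, a_3, a_4) = 1/4

Solving yields:
  a_2 = 470/849
  a_3 = 451/849
  a_4 = 133/283

Starting state is 2, so the absorption probability is a_2 = 470/849.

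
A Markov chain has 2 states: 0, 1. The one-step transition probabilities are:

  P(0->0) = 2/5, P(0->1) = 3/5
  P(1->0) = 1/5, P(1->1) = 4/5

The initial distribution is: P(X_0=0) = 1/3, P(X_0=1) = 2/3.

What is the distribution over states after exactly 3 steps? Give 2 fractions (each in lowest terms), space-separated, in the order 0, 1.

Answer: 94/375 281/375

Derivation:
Propagating the distribution step by step (d_{t+1} = d_t * P):
d_0 = (0=1/3, 1=2/3)
  d_1[0] = 1/3*2/5 + 2/3*1/5 = 4/15
  d_1[1] = 1/3*3/5 + 2/3*4/5 = 11/15
d_1 = (0=4/15, 1=11/15)
  d_2[0] = 4/15*2/5 + 11/15*1/5 = 19/75
  d_2[1] = 4/15*3/5 + 11/15*4/5 = 56/75
d_2 = (0=19/75, 1=56/75)
  d_3[0] = 19/75*2/5 + 56/75*1/5 = 94/375
  d_3[1] = 19/75*3/5 + 56/75*4/5 = 281/375
d_3 = (0=94/375, 1=281/375)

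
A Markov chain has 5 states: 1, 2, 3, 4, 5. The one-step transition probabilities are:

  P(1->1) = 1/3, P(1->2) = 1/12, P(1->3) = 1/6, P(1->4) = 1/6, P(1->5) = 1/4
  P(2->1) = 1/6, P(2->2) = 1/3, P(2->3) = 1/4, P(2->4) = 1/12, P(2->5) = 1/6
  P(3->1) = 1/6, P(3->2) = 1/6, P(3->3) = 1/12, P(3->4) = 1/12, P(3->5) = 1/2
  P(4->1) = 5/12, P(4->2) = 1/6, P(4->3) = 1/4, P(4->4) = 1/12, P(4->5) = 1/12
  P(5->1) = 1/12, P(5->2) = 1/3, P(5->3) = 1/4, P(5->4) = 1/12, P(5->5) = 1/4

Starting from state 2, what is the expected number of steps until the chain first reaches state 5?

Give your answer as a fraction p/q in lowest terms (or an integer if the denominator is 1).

Let h_i = expected steps to first reach 5 from state i.
Boundary: h_5 = 0.
First-step equations for the other states:
  h_1 = 1 + 1/3*h_1 + 1/12*h_2 + 1/6*h_3 + 1/6*h_4 + 1/4*h_5
  h_2 = 1 + 1/6*h_1 + 1/3*h_2 + 1/4*h_3 + 1/12*h_4 + 1/6*h_5
  h_3 = 1 + 1/6*h_1 + 1/6*h_2 + 1/12*h_3 + 1/12*h_4 + 1/2*h_5
  h_4 = 1 + 5/12*h_1 + 1/6*h_2 + 1/4*h_3 + 1/12*h_4 + 1/12*h_5

Substituting h_5 = 0 and rearranging gives the linear system (I - Q) h = 1:
  [2/3, -1/12, -1/6, -1/6] . (h_1, h_2, h_3, h_4) = 1
  [-1/6, 2/3, -1/4, -1/12] . (h_1, h_2, h_3, h_4) = 1
  [-1/6, -1/6, 11/12, -1/12] . (h_1, h_2, h_3, h_4) = 1
  [-5/12, -1/6, -1/4, 11/12] . (h_1, h_2, h_3, h_4) = 1

Solving yields:
  h_1 = 3064/797
  h_2 = 3276/797
  h_3 = 2340/797
  h_4 = 3496/797

Starting state is 2, so the expected hitting time is h_2 = 3276/797.

Answer: 3276/797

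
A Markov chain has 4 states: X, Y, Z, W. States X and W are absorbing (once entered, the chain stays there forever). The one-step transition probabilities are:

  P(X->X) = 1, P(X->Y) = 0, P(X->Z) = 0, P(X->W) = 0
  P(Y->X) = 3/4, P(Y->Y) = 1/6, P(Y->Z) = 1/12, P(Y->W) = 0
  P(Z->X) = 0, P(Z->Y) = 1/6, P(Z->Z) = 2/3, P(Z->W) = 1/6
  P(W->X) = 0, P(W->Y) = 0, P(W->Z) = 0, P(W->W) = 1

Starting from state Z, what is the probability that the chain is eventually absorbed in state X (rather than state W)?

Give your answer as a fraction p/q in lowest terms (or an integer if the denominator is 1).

Answer: 9/19

Derivation:
Let a_i = P(absorbed in X | start in state i).
Boundary conditions: a_X = 1, a_W = 0.
For each transient state i, a_i = sum_j P(i->j) * a_j:
  a_Y = 3/4*a_X + 1/6*a_Y + 1/12*a_Z + 0*a_W
  a_Z = 0*a_X + 1/6*a_Y + 2/3*a_Z + 1/6*a_W

Substituting a_X = 1 and a_W = 0, rearrange to (I - Q) a = r where r[i] = P(i -> X):
  [5/6, -1/12] . (a_Y, a_Z) = 3/4
  [-1/6, 1/3] . (a_Y, a_Z) = 0

Solving yields:
  a_Y = 18/19
  a_Z = 9/19

Starting state is Z, so the absorption probability is a_Z = 9/19.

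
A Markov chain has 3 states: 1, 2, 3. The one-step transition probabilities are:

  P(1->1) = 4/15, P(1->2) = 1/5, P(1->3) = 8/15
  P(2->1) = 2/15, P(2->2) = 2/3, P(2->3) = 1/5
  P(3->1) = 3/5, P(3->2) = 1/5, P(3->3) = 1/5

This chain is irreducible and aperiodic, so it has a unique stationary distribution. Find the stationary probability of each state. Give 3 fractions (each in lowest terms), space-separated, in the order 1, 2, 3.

The stationary distribution satisfies pi = pi * P, i.e.:
  pi_1 = 4/15*pi_1 + 2/15*pi_2 + 3/5*pi_3
  pi_2 = 1/5*pi_1 + 2/3*pi_2 + 1/5*pi_3
  pi_3 = 8/15*pi_1 + 1/5*pi_2 + 1/5*pi_3
with normalization: pi_1 + pi_2 + pi_3 = 1.

Using the first 2 balance equations plus normalization, the linear system A*pi = b is:
  [-11/15, 2/15, 3/5] . pi = 0
  [1/5, -1/3, 1/5] . pi = 0
  [1, 1, 1] . pi = 1

Solving yields:
  pi_1 = 51/160
  pi_2 = 3/8
  pi_3 = 49/160

Verification (pi * P):
  51/160*4/15 + 3/8*2/15 + 49/160*3/5 = 51/160 = pi_1  (ok)
  51/160*1/5 + 3/8*2/3 + 49/160*1/5 = 3/8 = pi_2  (ok)
  51/160*8/15 + 3/8*1/5 + 49/160*1/5 = 49/160 = pi_3  (ok)

Answer: 51/160 3/8 49/160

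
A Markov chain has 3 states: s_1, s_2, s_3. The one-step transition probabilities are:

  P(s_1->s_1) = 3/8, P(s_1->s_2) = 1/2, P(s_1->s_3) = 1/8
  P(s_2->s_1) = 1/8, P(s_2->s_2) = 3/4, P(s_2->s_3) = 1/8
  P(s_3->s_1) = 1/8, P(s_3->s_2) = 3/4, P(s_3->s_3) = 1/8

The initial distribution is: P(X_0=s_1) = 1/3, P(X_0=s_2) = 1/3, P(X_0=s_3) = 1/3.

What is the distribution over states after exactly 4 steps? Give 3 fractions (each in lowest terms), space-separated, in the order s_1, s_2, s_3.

Propagating the distribution step by step (d_{t+1} = d_t * P):
d_0 = (s_1=1/3, s_2=1/3, s_3=1/3)
  d_1[s_1] = 1/3*3/8 + 1/3*1/8 + 1/3*1/8 = 5/24
  d_1[s_2] = 1/3*1/2 + 1/3*3/4 + 1/3*3/4 = 2/3
  d_1[s_3] = 1/3*1/8 + 1/3*1/8 + 1/3*1/8 = 1/8
d_1 = (s_1=5/24, s_2=2/3, s_3=1/8)
  d_2[s_1] = 5/24*3/8 + 2/3*1/8 + 1/8*1/8 = 17/96
  d_2[s_2] = 5/24*1/2 + 2/3*3/4 + 1/8*3/4 = 67/96
  d_2[s_3] = 5/24*1/8 + 2/3*1/8 + 1/8*1/8 = 1/8
d_2 = (s_1=17/96, s_2=67/96, s_3=1/8)
  d_3[s_1] = 17/96*3/8 + 67/96*1/8 + 1/8*1/8 = 65/384
  d_3[s_2] = 17/96*1/2 + 67/96*3/4 + 1/8*3/4 = 271/384
  d_3[s_3] = 17/96*1/8 + 67/96*1/8 + 1/8*1/8 = 1/8
d_3 = (s_1=65/384, s_2=271/384, s_3=1/8)
  d_4[s_1] = 65/384*3/8 + 271/384*1/8 + 1/8*1/8 = 257/1536
  d_4[s_2] = 65/384*1/2 + 271/384*3/4 + 1/8*3/4 = 1087/1536
  d_4[s_3] = 65/384*1/8 + 271/384*1/8 + 1/8*1/8 = 1/8
d_4 = (s_1=257/1536, s_2=1087/1536, s_3=1/8)

Answer: 257/1536 1087/1536 1/8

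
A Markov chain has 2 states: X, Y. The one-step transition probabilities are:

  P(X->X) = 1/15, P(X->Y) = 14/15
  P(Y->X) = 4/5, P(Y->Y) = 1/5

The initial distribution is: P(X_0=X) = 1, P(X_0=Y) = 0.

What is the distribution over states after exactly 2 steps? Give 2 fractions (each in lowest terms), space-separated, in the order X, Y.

Propagating the distribution step by step (d_{t+1} = d_t * P):
d_0 = (X=1, Y=0)
  d_1[X] = 1*1/15 + 0*4/5 = 1/15
  d_1[Y] = 1*14/15 + 0*1/5 = 14/15
d_1 = (X=1/15, Y=14/15)
  d_2[X] = 1/15*1/15 + 14/15*4/5 = 169/225
  d_2[Y] = 1/15*14/15 + 14/15*1/5 = 56/225
d_2 = (X=169/225, Y=56/225)

Answer: 169/225 56/225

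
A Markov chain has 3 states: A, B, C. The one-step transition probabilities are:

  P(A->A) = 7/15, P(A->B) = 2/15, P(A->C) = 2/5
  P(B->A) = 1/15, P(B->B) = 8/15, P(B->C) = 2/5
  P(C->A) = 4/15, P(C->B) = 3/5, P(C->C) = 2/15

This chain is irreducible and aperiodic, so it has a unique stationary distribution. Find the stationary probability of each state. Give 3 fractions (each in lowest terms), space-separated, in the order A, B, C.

Answer: 37/171 80/171 6/19

Derivation:
The stationary distribution satisfies pi = pi * P, i.e.:
  pi_A = 7/15*pi_A + 1/15*pi_B + 4/15*pi_C
  pi_B = 2/15*pi_A + 8/15*pi_B + 3/5*pi_C
  pi_C = 2/5*pi_A + 2/5*pi_B + 2/15*pi_C
with normalization: pi_A + pi_B + pi_C = 1.

Using the first 2 balance equations plus normalization, the linear system A*pi = b is:
  [-8/15, 1/15, 4/15] . pi = 0
  [2/15, -7/15, 3/5] . pi = 0
  [1, 1, 1] . pi = 1

Solving yields:
  pi_A = 37/171
  pi_B = 80/171
  pi_C = 6/19

Verification (pi * P):
  37/171*7/15 + 80/171*1/15 + 6/19*4/15 = 37/171 = pi_A  (ok)
  37/171*2/15 + 80/171*8/15 + 6/19*3/5 = 80/171 = pi_B  (ok)
  37/171*2/5 + 80/171*2/5 + 6/19*2/15 = 6/19 = pi_C  (ok)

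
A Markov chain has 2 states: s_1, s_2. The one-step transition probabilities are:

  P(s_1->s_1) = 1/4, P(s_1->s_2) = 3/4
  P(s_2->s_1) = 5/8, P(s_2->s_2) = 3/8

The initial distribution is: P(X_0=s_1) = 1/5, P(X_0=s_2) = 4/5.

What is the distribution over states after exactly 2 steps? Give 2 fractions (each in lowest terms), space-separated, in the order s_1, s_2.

Answer: 67/160 93/160

Derivation:
Propagating the distribution step by step (d_{t+1} = d_t * P):
d_0 = (s_1=1/5, s_2=4/5)
  d_1[s_1] = 1/5*1/4 + 4/5*5/8 = 11/20
  d_1[s_2] = 1/5*3/4 + 4/5*3/8 = 9/20
d_1 = (s_1=11/20, s_2=9/20)
  d_2[s_1] = 11/20*1/4 + 9/20*5/8 = 67/160
  d_2[s_2] = 11/20*3/4 + 9/20*3/8 = 93/160
d_2 = (s_1=67/160, s_2=93/160)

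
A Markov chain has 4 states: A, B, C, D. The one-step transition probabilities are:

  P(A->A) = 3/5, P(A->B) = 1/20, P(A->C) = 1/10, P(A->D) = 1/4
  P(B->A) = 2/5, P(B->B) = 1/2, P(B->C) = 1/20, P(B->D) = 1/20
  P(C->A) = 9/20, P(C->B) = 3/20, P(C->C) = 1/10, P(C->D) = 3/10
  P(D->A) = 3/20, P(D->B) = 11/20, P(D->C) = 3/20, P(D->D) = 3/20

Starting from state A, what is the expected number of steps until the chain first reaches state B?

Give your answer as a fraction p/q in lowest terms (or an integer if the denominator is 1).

Answer: 8780/1557

Derivation:
Let h_i = expected steps to first reach B from state i.
Boundary: h_B = 0.
First-step equations for the other states:
  h_A = 1 + 3/5*h_A + 1/20*h_B + 1/10*h_C + 1/4*h_D
  h_C = 1 + 9/20*h_A + 3/20*h_B + 1/10*h_C + 3/10*h_D
  h_D = 1 + 3/20*h_A + 11/20*h_B + 3/20*h_C + 3/20*h_D

Substituting h_B = 0 and rearranging gives the linear system (I - Q) h = 1:
  [2/5, -1/10, -1/4] . (h_A, h_C, h_D) = 1
  [-9/20, 9/10, -3/10] . (h_A, h_C, h_D) = 1
  [-3/20, -3/20, 17/20] . (h_A, h_C, h_D) = 1

Solving yields:
  h_A = 8780/1557
  h_C = 7700/1557
  h_D = 1580/519

Starting state is A, so the expected hitting time is h_A = 8780/1557.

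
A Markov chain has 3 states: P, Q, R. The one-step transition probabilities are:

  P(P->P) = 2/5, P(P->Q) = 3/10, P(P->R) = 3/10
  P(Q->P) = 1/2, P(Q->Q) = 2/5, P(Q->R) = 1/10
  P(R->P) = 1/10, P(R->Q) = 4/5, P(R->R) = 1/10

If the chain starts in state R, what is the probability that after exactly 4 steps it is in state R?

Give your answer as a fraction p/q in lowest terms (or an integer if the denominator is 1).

Answer: 907/5000

Derivation:
Computing P^4 by repeated multiplication:
P^1 =
  P: [2/5, 3/10, 3/10]
  Q: [1/2, 2/5, 1/10]
  R: [1/10, 4/5, 1/10]
P^2 =
  P: [17/50, 12/25, 9/50]
  Q: [41/100, 39/100, 1/5]
  R: [9/20, 43/100, 3/25]
P^3 =
  P: [197/500, 219/500, 21/125]
  Q: [379/1000, 439/1000, 91/500]
  R: [407/1000, 403/1000, 19/100]
P^4 =
  P: [1967/5000, 2139/5000, 447/2500]
  Q: [3893/10000, 4349/10000, 879/5000]
  R: [3833/10000, 4353/10000, 907/5000]

(P^4)[R -> R] = 907/5000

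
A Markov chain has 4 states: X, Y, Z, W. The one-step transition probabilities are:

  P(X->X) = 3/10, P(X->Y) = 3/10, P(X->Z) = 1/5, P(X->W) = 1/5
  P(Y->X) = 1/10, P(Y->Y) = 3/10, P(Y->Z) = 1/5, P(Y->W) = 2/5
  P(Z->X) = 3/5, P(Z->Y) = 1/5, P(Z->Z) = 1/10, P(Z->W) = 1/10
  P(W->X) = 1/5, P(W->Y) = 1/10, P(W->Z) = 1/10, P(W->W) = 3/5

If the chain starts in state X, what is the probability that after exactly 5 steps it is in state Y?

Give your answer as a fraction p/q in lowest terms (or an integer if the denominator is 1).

Computing P^5 by repeated multiplication:
P^1 =
  X: [3/10, 3/10, 1/5, 1/5]
  Y: [1/10, 3/10, 1/5, 2/5]
  Z: [3/5, 1/5, 1/10, 1/10]
  W: [1/5, 1/10, 1/10, 3/5]
P^2 =
  X: [7/25, 6/25, 4/25, 8/25]
  Y: [13/50, 1/5, 7/50, 2/5]
  Z: [7/25, 27/100, 9/50, 27/100]
  W: [1/4, 17/100, 13/100, 9/20]
P^3 =
  X: [67/250, 11/50, 19/125, 9/25]
  Y: [131/500, 103/500, 73/500, 193/500]
  Z: [273/1000, 57/250, 31/200, 43/125]
  W: [13/50, 197/1000, 71/500, 401/1000]
P^4 =
  X: [166/625, 133/625, 93/625, 233/625]
  Y: [33/125, 1041/5000, 367/2500, 381/1000]
  Z: [533/2000, 2157/10000, 1501/10000, 3677/10000]
  W: [2631/10000, 257/1250, 1457/10000, 241/625]
P^5 =
  X: [331/1250, 658/3125, 462/3125, 471/1250]
  Y: [2643/10000, 1307/6250, 7361/50000, 2371/6250]
  Z: [1657/6250, 4229/20000, 7411/50000, 37521/100000]
  W: [26403/100000, 20831/100000, 14687/100000, 38079/100000]

(P^5)[X -> Y] = 658/3125

Answer: 658/3125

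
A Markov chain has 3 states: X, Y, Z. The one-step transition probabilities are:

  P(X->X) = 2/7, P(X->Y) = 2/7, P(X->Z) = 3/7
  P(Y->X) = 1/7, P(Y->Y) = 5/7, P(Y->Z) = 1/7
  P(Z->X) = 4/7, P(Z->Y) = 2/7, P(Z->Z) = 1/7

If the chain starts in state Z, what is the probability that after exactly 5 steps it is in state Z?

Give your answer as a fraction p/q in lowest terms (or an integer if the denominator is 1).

Answer: 3765/16807

Derivation:
Computing P^5 by repeated multiplication:
P^1 =
  X: [2/7, 2/7, 3/7]
  Y: [1/7, 5/7, 1/7]
  Z: [4/7, 2/7, 1/7]
P^2 =
  X: [18/49, 20/49, 11/49]
  Y: [11/49, 29/49, 9/49]
  Z: [2/7, 20/49, 15/49]
P^3 =
  X: [100/343, 158/343, 85/343]
  Y: [87/343, 185/343, 71/343]
  Z: [108/343, 158/343, 11/49]
P^4 =
  X: [698/2401, 1160/2401, 543/2401]
  Y: [643/2401, 1241/2401, 517/2401]
  Z: [682/2401, 1160/2401, 559/2401]
P^5 =
  X: [4728/16807, 8282/16807, 3797/16807]
  Y: [4595/16807, 8525/16807, 3687/16807]
  Z: [680/2401, 8282/16807, 3765/16807]

(P^5)[Z -> Z] = 3765/16807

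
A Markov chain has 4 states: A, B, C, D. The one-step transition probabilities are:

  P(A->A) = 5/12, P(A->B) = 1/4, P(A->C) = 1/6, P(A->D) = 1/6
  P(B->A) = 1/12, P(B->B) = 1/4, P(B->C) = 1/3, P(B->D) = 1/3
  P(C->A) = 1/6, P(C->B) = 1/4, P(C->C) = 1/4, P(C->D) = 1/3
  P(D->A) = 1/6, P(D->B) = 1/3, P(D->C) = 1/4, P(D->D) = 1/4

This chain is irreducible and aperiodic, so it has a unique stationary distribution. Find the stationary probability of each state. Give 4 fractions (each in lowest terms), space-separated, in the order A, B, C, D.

Answer: 269/1402 383/1402 180/701 195/701

Derivation:
The stationary distribution satisfies pi = pi * P, i.e.:
  pi_A = 5/12*pi_A + 1/12*pi_B + 1/6*pi_C + 1/6*pi_D
  pi_B = 1/4*pi_A + 1/4*pi_B + 1/4*pi_C + 1/3*pi_D
  pi_C = 1/6*pi_A + 1/3*pi_B + 1/4*pi_C + 1/4*pi_D
  pi_D = 1/6*pi_A + 1/3*pi_B + 1/3*pi_C + 1/4*pi_D
with normalization: pi_A + pi_B + pi_C + pi_D = 1.

Using the first 3 balance equations plus normalization, the linear system A*pi = b is:
  [-7/12, 1/12, 1/6, 1/6] . pi = 0
  [1/4, -3/4, 1/4, 1/3] . pi = 0
  [1/6, 1/3, -3/4, 1/4] . pi = 0
  [1, 1, 1, 1] . pi = 1

Solving yields:
  pi_A = 269/1402
  pi_B = 383/1402
  pi_C = 180/701
  pi_D = 195/701

Verification (pi * P):
  269/1402*5/12 + 383/1402*1/12 + 180/701*1/6 + 195/701*1/6 = 269/1402 = pi_A  (ok)
  269/1402*1/4 + 383/1402*1/4 + 180/701*1/4 + 195/701*1/3 = 383/1402 = pi_B  (ok)
  269/1402*1/6 + 383/1402*1/3 + 180/701*1/4 + 195/701*1/4 = 180/701 = pi_C  (ok)
  269/1402*1/6 + 383/1402*1/3 + 180/701*1/3 + 195/701*1/4 = 195/701 = pi_D  (ok)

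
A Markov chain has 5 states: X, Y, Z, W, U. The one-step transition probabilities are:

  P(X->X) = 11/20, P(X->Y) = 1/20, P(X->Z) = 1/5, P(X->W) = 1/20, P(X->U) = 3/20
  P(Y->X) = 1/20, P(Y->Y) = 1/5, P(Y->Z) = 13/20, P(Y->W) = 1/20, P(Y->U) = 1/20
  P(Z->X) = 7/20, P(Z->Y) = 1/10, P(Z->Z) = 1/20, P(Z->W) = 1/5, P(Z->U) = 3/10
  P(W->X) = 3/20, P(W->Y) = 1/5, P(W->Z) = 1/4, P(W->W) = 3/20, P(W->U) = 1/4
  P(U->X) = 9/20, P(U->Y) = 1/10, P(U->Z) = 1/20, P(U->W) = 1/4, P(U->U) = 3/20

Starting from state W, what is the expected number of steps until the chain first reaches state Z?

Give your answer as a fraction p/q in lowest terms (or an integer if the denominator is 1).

Answer: 2614/663

Derivation:
Let h_i = expected steps to first reach Z from state i.
Boundary: h_Z = 0.
First-step equations for the other states:
  h_X = 1 + 11/20*h_X + 1/20*h_Y + 1/5*h_Z + 1/20*h_W + 3/20*h_U
  h_Y = 1 + 1/20*h_X + 1/5*h_Y + 13/20*h_Z + 1/20*h_W + 1/20*h_U
  h_W = 1 + 3/20*h_X + 1/5*h_Y + 1/4*h_Z + 3/20*h_W + 1/4*h_U
  h_U = 1 + 9/20*h_X + 1/10*h_Y + 1/20*h_Z + 1/4*h_W + 3/20*h_U

Substituting h_Z = 0 and rearranging gives the linear system (I - Q) h = 1:
  [9/20, -1/20, -1/20, -3/20] . (h_X, h_Y, h_W, h_U) = 1
  [-1/20, 4/5, -1/20, -1/20] . (h_X, h_Y, h_W, h_U) = 1
  [-3/20, -1/5, 17/20, -1/4] . (h_X, h_Y, h_W, h_U) = 1
  [-9/20, -1/10, -1/4, 17/20] . (h_X, h_Y, h_W, h_U) = 1

Solving yields:
  h_X = 3022/663
  h_Y = 1388/663
  h_W = 2614/663
  h_U = 1104/221

Starting state is W, so the expected hitting time is h_W = 2614/663.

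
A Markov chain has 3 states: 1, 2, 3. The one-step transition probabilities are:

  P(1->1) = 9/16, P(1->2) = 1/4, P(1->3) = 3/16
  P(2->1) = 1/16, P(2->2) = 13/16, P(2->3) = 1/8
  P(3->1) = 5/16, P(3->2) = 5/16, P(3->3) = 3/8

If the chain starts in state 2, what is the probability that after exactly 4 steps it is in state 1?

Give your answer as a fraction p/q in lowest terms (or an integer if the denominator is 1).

Computing P^4 by repeated multiplication:
P^1 =
  1: [9/16, 1/4, 3/16]
  2: [1/16, 13/16, 1/8]
  3: [5/16, 5/16, 3/8]
P^2 =
  1: [25/64, 103/256, 53/256]
  2: [1/8, 183/256, 41/256]
  3: [5/16, 115/256, 61/256]
P^3 =
  1: [317/1024, 501/1024, 103/512]
  2: [169/1024, 339/512, 177/1024]
  3: [285/1024, 265/512, 209/1024]
P^4 =
  1: [137/512, 8811/16384, 3189/16384]
  2: [771/4096, 10375/16384, 2925/16384]
  3: [1035/4096, 9075/16384, 3169/16384]

(P^4)[2 -> 1] = 771/4096

Answer: 771/4096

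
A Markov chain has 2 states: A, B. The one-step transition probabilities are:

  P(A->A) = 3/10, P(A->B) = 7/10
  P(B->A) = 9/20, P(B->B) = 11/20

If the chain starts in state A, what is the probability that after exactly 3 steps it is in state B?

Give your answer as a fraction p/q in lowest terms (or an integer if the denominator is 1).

Computing P^3 by repeated multiplication:
P^1 =
  A: [3/10, 7/10]
  B: [9/20, 11/20]
P^2 =
  A: [81/200, 119/200]
  B: [153/400, 247/400]
P^3 =
  A: [1557/4000, 2443/4000]
  B: [3141/8000, 4859/8000]

(P^3)[A -> B] = 2443/4000

Answer: 2443/4000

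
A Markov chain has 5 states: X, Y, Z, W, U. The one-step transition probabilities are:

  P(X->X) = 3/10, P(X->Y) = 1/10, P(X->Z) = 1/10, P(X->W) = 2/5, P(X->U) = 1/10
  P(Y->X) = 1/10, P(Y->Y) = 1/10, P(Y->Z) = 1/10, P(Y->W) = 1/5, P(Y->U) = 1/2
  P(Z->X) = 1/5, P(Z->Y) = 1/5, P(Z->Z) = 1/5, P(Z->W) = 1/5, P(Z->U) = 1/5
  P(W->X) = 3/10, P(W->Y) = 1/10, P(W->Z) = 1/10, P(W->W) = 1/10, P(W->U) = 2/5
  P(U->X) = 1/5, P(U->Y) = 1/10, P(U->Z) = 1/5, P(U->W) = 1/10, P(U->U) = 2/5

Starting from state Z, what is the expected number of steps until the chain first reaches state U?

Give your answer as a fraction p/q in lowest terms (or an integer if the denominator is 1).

Let h_i = expected steps to first reach U from state i.
Boundary: h_U = 0.
First-step equations for the other states:
  h_X = 1 + 3/10*h_X + 1/10*h_Y + 1/10*h_Z + 2/5*h_W + 1/10*h_U
  h_Y = 1 + 1/10*h_X + 1/10*h_Y + 1/10*h_Z + 1/5*h_W + 1/2*h_U
  h_Z = 1 + 1/5*h_X + 1/5*h_Y + 1/5*h_Z + 1/5*h_W + 1/5*h_U
  h_W = 1 + 3/10*h_X + 1/10*h_Y + 1/10*h_Z + 1/10*h_W + 2/5*h_U

Substituting h_U = 0 and rearranging gives the linear system (I - Q) h = 1:
  [7/10, -1/10, -1/10, -2/5] . (h_X, h_Y, h_Z, h_W) = 1
  [-1/10, 9/10, -1/10, -1/5] . (h_X, h_Y, h_Z, h_W) = 1
  [-1/5, -1/5, 4/5, -1/5] . (h_X, h_Y, h_Z, h_W) = 1
  [-3/10, -1/10, -1/10, 9/10] . (h_X, h_Y, h_Z, h_W) = 1

Solving yields:
  h_X = 585/139
  h_Y = 378/139
  h_Z = 527/139
  h_W = 450/139

Starting state is Z, so the expected hitting time is h_Z = 527/139.

Answer: 527/139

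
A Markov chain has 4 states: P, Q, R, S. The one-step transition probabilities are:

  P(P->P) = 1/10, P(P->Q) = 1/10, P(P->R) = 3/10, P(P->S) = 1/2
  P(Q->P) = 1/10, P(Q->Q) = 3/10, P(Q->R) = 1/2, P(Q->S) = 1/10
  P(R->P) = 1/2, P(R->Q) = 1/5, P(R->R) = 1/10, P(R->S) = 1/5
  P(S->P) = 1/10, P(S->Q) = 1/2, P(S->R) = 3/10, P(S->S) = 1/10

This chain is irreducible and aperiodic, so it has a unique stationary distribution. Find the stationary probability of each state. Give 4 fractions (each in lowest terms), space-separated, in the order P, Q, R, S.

The stationary distribution satisfies pi = pi * P, i.e.:
  pi_P = 1/10*pi_P + 1/10*pi_Q + 1/2*pi_R + 1/10*pi_S
  pi_Q = 1/10*pi_P + 3/10*pi_Q + 1/5*pi_R + 1/2*pi_S
  pi_R = 3/10*pi_P + 1/2*pi_Q + 1/10*pi_R + 3/10*pi_S
  pi_S = 1/2*pi_P + 1/10*pi_Q + 1/5*pi_R + 1/10*pi_S
with normalization: pi_P + pi_Q + pi_R + pi_S = 1.

Using the first 3 balance equations plus normalization, the linear system A*pi = b is:
  [-9/10, 1/10, 1/2, 1/10] . pi = 0
  [1/10, -7/10, 1/5, 1/2] . pi = 0
  [3/10, 1/2, -9/10, 3/10] . pi = 0
  [1, 1, 1, 1] . pi = 1

Solving yields:
  pi_P = 167/766
  pi_Q = 207/766
  pi_R = 113/383
  pi_S = 83/383

Verification (pi * P):
  167/766*1/10 + 207/766*1/10 + 113/383*1/2 + 83/383*1/10 = 167/766 = pi_P  (ok)
  167/766*1/10 + 207/766*3/10 + 113/383*1/5 + 83/383*1/2 = 207/766 = pi_Q  (ok)
  167/766*3/10 + 207/766*1/2 + 113/383*1/10 + 83/383*3/10 = 113/383 = pi_R  (ok)
  167/766*1/2 + 207/766*1/10 + 113/383*1/5 + 83/383*1/10 = 83/383 = pi_S  (ok)

Answer: 167/766 207/766 113/383 83/383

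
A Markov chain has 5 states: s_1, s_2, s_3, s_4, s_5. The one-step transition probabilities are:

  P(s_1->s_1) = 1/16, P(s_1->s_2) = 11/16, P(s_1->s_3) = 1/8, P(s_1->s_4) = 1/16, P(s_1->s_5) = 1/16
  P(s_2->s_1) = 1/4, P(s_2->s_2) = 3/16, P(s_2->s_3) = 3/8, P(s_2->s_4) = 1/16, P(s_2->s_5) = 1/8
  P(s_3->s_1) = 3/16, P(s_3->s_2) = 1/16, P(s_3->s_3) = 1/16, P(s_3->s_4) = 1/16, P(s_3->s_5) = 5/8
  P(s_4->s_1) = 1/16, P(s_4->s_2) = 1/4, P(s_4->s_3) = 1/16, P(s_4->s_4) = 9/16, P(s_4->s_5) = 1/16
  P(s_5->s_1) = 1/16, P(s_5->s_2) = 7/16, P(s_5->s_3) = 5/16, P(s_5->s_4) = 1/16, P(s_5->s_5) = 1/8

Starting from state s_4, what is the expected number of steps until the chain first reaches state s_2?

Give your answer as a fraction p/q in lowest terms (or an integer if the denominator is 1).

Let h_i = expected steps to first reach s_2 from state i.
Boundary: h_s_2 = 0.
First-step equations for the other states:
  h_s_1 = 1 + 1/16*h_s_1 + 11/16*h_s_2 + 1/8*h_s_3 + 1/16*h_s_4 + 1/16*h_s_5
  h_s_3 = 1 + 3/16*h_s_1 + 1/16*h_s_2 + 1/16*h_s_3 + 1/16*h_s_4 + 5/8*h_s_5
  h_s_4 = 1 + 1/16*h_s_1 + 1/4*h_s_2 + 1/16*h_s_3 + 9/16*h_s_4 + 1/16*h_s_5
  h_s_5 = 1 + 1/16*h_s_1 + 7/16*h_s_2 + 5/16*h_s_3 + 1/16*h_s_4 + 1/8*h_s_5

Substituting h_s_2 = 0 and rearranging gives the linear system (I - Q) h = 1:
  [15/16, -1/8, -1/16, -1/16] . (h_s_1, h_s_3, h_s_4, h_s_5) = 1
  [-3/16, 15/16, -1/16, -5/8] . (h_s_1, h_s_3, h_s_4, h_s_5) = 1
  [-1/16, -1/16, 7/16, -1/16] . (h_s_1, h_s_3, h_s_4, h_s_5) = 1
  [-1/16, -5/16, -1/16, 7/8] . (h_s_1, h_s_3, h_s_4, h_s_5) = 1

Solving yields:
  h_s_1 = 14592/7447
  h_s_3 = 26496/7447
  h_s_4 = 2352/677
  h_s_5 = 20864/7447

Starting state is s_4, so the expected hitting time is h_s_4 = 2352/677.

Answer: 2352/677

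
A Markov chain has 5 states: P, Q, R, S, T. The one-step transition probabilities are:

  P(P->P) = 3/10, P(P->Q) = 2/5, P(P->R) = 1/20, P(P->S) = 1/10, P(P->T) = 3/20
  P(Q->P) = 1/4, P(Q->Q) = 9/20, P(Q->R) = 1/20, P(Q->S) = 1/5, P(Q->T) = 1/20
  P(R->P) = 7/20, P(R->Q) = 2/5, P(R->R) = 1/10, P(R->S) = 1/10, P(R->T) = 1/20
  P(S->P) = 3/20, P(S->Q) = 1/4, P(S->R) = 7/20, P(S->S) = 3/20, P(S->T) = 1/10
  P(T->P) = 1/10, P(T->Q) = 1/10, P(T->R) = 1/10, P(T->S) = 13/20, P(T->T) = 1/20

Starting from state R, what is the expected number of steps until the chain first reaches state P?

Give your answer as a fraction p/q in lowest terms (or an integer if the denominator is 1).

Answer: 71430/18721

Derivation:
Let h_i = expected steps to first reach P from state i.
Boundary: h_P = 0.
First-step equations for the other states:
  h_Q = 1 + 1/4*h_P + 9/20*h_Q + 1/20*h_R + 1/5*h_S + 1/20*h_T
  h_R = 1 + 7/20*h_P + 2/5*h_Q + 1/10*h_R + 1/10*h_S + 1/20*h_T
  h_S = 1 + 3/20*h_P + 1/4*h_Q + 7/20*h_R + 3/20*h_S + 1/10*h_T
  h_T = 1 + 1/10*h_P + 1/10*h_Q + 1/10*h_R + 13/20*h_S + 1/20*h_T

Substituting h_P = 0 and rearranging gives the linear system (I - Q) h = 1:
  [11/20, -1/20, -1/5, -1/20] . (h_Q, h_R, h_S, h_T) = 1
  [-2/5, 9/10, -1/10, -1/20] . (h_Q, h_R, h_S, h_T) = 1
  [-1/4, -7/20, 17/20, -1/10] . (h_Q, h_R, h_S, h_T) = 1
  [-1/10, -1/10, -13/20, 19/20] . (h_Q, h_R, h_S, h_T) = 1

Solving yields:
  h_Q = 830/193
  h_R = 71430/18721
  h_S = 86260/18721
  h_T = 94720/18721

Starting state is R, so the expected hitting time is h_R = 71430/18721.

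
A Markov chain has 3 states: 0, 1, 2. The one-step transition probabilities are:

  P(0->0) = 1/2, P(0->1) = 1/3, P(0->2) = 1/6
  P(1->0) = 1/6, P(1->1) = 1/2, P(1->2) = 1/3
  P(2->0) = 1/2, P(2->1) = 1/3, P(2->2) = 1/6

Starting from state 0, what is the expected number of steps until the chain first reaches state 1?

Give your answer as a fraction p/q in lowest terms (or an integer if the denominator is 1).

Let h_i = expected steps to first reach 1 from state i.
Boundary: h_1 = 0.
First-step equations for the other states:
  h_0 = 1 + 1/2*h_0 + 1/3*h_1 + 1/6*h_2
  h_2 = 1 + 1/2*h_0 + 1/3*h_1 + 1/6*h_2

Substituting h_1 = 0 and rearranging gives the linear system (I - Q) h = 1:
  [1/2, -1/6] . (h_0, h_2) = 1
  [-1/2, 5/6] . (h_0, h_2) = 1

Solving yields:
  h_0 = 3
  h_2 = 3

Starting state is 0, so the expected hitting time is h_0 = 3.

Answer: 3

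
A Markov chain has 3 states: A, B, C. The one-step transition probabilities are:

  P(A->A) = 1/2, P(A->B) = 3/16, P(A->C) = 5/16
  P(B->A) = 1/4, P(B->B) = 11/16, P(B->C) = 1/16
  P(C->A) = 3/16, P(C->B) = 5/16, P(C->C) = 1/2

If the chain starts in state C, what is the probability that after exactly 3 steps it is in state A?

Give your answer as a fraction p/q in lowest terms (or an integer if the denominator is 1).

Computing P^3 by repeated multiplication:
P^1 =
  A: [1/2, 3/16, 5/16]
  B: [1/4, 11/16, 1/16]
  C: [3/16, 5/16, 1/2]
P^2 =
  A: [91/256, 41/128, 83/256]
  B: [79/256, 69/128, 39/256]
  C: [17/64, 13/32, 21/64]
P^3 =
  A: [1305/4096, 795/2048, 1201/4096]
  B: [1301/4096, 975/2048, 845/4096]
  C: [303/1024, 221/512, 279/1024]

(P^3)[C -> A] = 303/1024

Answer: 303/1024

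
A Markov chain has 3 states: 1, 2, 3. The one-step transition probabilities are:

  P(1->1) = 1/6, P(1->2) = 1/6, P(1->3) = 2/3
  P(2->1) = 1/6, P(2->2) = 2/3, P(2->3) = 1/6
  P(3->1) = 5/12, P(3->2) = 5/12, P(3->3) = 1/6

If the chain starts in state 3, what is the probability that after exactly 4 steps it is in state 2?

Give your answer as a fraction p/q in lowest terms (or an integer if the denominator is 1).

Computing P^4 by repeated multiplication:
P^1 =
  1: [1/6, 1/6, 2/3]
  2: [1/6, 2/3, 1/6]
  3: [5/12, 5/12, 1/6]
P^2 =
  1: [1/3, 5/12, 1/4]
  2: [5/24, 13/24, 1/4]
  3: [5/24, 5/12, 3/8]
P^3 =
  1: [11/48, 7/16, 1/3]
  2: [11/48, 1/2, 13/48]
  3: [25/96, 15/32, 13/48]
P^4 =
  1: [1/4, 15/32, 9/32]
  2: [15/64, 31/64, 9/32]
  3: [15/64, 15/32, 19/64]

(P^4)[3 -> 2] = 15/32

Answer: 15/32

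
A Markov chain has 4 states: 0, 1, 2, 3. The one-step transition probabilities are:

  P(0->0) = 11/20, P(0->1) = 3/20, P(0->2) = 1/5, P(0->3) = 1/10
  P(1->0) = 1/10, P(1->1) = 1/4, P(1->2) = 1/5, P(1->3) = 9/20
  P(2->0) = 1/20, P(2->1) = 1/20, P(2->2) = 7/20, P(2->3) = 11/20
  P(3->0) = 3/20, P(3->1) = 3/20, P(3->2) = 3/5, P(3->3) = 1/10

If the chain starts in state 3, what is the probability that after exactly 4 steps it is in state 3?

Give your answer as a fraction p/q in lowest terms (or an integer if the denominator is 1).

Answer: 6659/20000

Derivation:
Computing P^4 by repeated multiplication:
P^1 =
  0: [11/20, 3/20, 1/5, 1/10]
  1: [1/10, 1/4, 1/5, 9/20]
  2: [1/20, 1/20, 7/20, 11/20]
  3: [3/20, 3/20, 3/5, 1/10]
P^2 =
  0: [137/400, 29/200, 27/100, 97/400]
  1: [63/400, 31/200, 41/100, 111/400]
  2: [53/400, 3/25, 189/400, 11/40]
  3: [57/400, 21/200, 33/100, 169/400]
P^3 =
  0: [1011/4000, 11/80, 27/80, 1089/4000]
  1: [657/4000, 249/2000, 149/400, 271/800]
  2: [599/4000, 459/4000, 3047/8000, 2837/8000]
  3: [27/160, 51/400, 837/2000, 1141/4000]
P^4 =
  0: [8419/40000, 13/100, 14381/40000, 3/10]
  1: [6889/40000, 313/2500, 3131/8000, 389/1250]
  2: [6643/40000, 9871/80000, 63837/160000, 49849/160000]
  3: [6771/40000, 1209/10000, 603/1600, 6659/20000]

(P^4)[3 -> 3] = 6659/20000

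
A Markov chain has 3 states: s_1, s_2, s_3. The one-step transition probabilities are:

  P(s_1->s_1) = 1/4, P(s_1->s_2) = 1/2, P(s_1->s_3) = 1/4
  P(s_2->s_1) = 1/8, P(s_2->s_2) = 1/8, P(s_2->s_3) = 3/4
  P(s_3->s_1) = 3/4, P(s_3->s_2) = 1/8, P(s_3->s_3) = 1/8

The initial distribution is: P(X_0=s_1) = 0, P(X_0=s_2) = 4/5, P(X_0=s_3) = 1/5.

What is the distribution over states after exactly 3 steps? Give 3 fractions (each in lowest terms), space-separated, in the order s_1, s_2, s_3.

Propagating the distribution step by step (d_{t+1} = d_t * P):
d_0 = (s_1=0, s_2=4/5, s_3=1/5)
  d_1[s_1] = 0*1/4 + 4/5*1/8 + 1/5*3/4 = 1/4
  d_1[s_2] = 0*1/2 + 4/5*1/8 + 1/5*1/8 = 1/8
  d_1[s_3] = 0*1/4 + 4/5*3/4 + 1/5*1/8 = 5/8
d_1 = (s_1=1/4, s_2=1/8, s_3=5/8)
  d_2[s_1] = 1/4*1/4 + 1/8*1/8 + 5/8*3/4 = 35/64
  d_2[s_2] = 1/4*1/2 + 1/8*1/8 + 5/8*1/8 = 7/32
  d_2[s_3] = 1/4*1/4 + 1/8*3/4 + 5/8*1/8 = 15/64
d_2 = (s_1=35/64, s_2=7/32, s_3=15/64)
  d_3[s_1] = 35/64*1/4 + 7/32*1/8 + 15/64*3/4 = 87/256
  d_3[s_2] = 35/64*1/2 + 7/32*1/8 + 15/64*1/8 = 169/512
  d_3[s_3] = 35/64*1/4 + 7/32*3/4 + 15/64*1/8 = 169/512
d_3 = (s_1=87/256, s_2=169/512, s_3=169/512)

Answer: 87/256 169/512 169/512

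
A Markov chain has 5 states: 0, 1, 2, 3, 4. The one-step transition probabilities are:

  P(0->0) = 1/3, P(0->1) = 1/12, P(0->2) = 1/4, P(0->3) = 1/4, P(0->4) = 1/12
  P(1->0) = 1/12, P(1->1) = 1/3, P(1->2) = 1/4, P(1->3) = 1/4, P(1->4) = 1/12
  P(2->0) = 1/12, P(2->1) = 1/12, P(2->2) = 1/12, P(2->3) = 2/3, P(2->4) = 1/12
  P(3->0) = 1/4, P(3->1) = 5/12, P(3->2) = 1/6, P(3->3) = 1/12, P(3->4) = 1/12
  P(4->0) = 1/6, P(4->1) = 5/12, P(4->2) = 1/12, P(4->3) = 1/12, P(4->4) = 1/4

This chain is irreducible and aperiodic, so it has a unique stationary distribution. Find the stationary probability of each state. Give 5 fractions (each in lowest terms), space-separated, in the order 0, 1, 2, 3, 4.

The stationary distribution satisfies pi = pi * P, i.e.:
  pi_0 = 1/3*pi_0 + 1/12*pi_1 + 1/12*pi_2 + 1/4*pi_3 + 1/6*pi_4
  pi_1 = 1/12*pi_0 + 1/3*pi_1 + 1/12*pi_2 + 5/12*pi_3 + 5/12*pi_4
  pi_2 = 1/4*pi_0 + 1/4*pi_1 + 1/12*pi_2 + 1/6*pi_3 + 1/12*pi_4
  pi_3 = 1/4*pi_0 + 1/4*pi_1 + 2/3*pi_2 + 1/12*pi_3 + 1/12*pi_4
  pi_4 = 1/12*pi_0 + 1/12*pi_1 + 1/12*pi_2 + 1/12*pi_3 + 1/4*pi_4
with normalization: pi_0 + pi_1 + pi_2 + pi_3 + pi_4 = 1.

Using the first 4 balance equations plus normalization, the linear system A*pi = b is:
  [-2/3, 1/12, 1/12, 1/4, 1/6] . pi = 0
  [1/12, -2/3, 1/12, 5/12, 5/12] . pi = 0
  [1/4, 1/4, -11/12, 1/6, 1/12] . pi = 0
  [1/4, 1/4, 2/3, -11/12, 1/12] . pi = 0
  [1, 1, 1, 1, 1] . pi = 1

Solving yields:
  pi_0 = 655/3618
  pi_1 = 2471/9045
  pi_2 = 182/1005
  pi_3 = 266/1005
  pi_4 = 1/10

Verification (pi * P):
  655/3618*1/3 + 2471/9045*1/12 + 182/1005*1/12 + 266/1005*1/4 + 1/10*1/6 = 655/3618 = pi_0  (ok)
  655/3618*1/12 + 2471/9045*1/3 + 182/1005*1/12 + 266/1005*5/12 + 1/10*5/12 = 2471/9045 = pi_1  (ok)
  655/3618*1/4 + 2471/9045*1/4 + 182/1005*1/12 + 266/1005*1/6 + 1/10*1/12 = 182/1005 = pi_2  (ok)
  655/3618*1/4 + 2471/9045*1/4 + 182/1005*2/3 + 266/1005*1/12 + 1/10*1/12 = 266/1005 = pi_3  (ok)
  655/3618*1/12 + 2471/9045*1/12 + 182/1005*1/12 + 266/1005*1/12 + 1/10*1/4 = 1/10 = pi_4  (ok)

Answer: 655/3618 2471/9045 182/1005 266/1005 1/10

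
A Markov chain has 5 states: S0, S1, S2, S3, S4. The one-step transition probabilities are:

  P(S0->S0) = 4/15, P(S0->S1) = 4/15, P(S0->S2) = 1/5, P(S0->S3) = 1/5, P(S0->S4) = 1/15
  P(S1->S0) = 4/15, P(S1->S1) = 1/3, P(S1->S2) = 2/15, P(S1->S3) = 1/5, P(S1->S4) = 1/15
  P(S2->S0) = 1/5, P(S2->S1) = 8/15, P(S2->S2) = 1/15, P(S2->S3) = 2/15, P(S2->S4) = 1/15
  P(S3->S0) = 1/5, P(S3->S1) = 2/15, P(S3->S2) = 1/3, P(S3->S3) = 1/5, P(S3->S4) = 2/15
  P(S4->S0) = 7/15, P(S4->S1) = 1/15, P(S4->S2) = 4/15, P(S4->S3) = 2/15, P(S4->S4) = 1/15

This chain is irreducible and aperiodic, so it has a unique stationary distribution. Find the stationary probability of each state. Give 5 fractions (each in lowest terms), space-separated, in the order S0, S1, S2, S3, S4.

The stationary distribution satisfies pi = pi * P, i.e.:
  pi_S0 = 4/15*pi_S0 + 4/15*pi_S1 + 1/5*pi_S2 + 1/5*pi_S3 + 7/15*pi_S4
  pi_S1 = 4/15*pi_S0 + 1/3*pi_S1 + 8/15*pi_S2 + 2/15*pi_S3 + 1/15*pi_S4
  pi_S2 = 1/5*pi_S0 + 2/15*pi_S1 + 1/15*pi_S2 + 1/3*pi_S3 + 4/15*pi_S4
  pi_S3 = 1/5*pi_S0 + 1/5*pi_S1 + 2/15*pi_S2 + 1/5*pi_S3 + 2/15*pi_S4
  pi_S4 = 1/15*pi_S0 + 1/15*pi_S1 + 1/15*pi_S2 + 2/15*pi_S3 + 1/15*pi_S4
with normalization: pi_S0 + pi_S1 + pi_S2 + pi_S3 + pi_S4 = 1.

Using the first 4 balance equations plus normalization, the linear system A*pi = b is:
  [-11/15, 4/15, 1/5, 1/5, 7/15] . pi = 0
  [4/15, -2/3, 8/15, 2/15, 1/15] . pi = 0
  [1/5, 2/15, -14/15, 1/3, 4/15] . pi = 0
  [1/5, 1/5, 2/15, -4/5, 2/15] . pi = 0
  [1, 1, 1, 1, 1] . pi = 1

Solving yields:
  pi_S0 = 14227/55159
  pi_S1 = 16309/55159
  pi_S2 = 10214/55159
  pi_S3 = 10061/55159
  pi_S4 = 4348/55159

Verification (pi * P):
  14227/55159*4/15 + 16309/55159*4/15 + 10214/55159*1/5 + 10061/55159*1/5 + 4348/55159*7/15 = 14227/55159 = pi_S0  (ok)
  14227/55159*4/15 + 16309/55159*1/3 + 10214/55159*8/15 + 10061/55159*2/15 + 4348/55159*1/15 = 16309/55159 = pi_S1  (ok)
  14227/55159*1/5 + 16309/55159*2/15 + 10214/55159*1/15 + 10061/55159*1/3 + 4348/55159*4/15 = 10214/55159 = pi_S2  (ok)
  14227/55159*1/5 + 16309/55159*1/5 + 10214/55159*2/15 + 10061/55159*1/5 + 4348/55159*2/15 = 10061/55159 = pi_S3  (ok)
  14227/55159*1/15 + 16309/55159*1/15 + 10214/55159*1/15 + 10061/55159*2/15 + 4348/55159*1/15 = 4348/55159 = pi_S4  (ok)

Answer: 14227/55159 16309/55159 10214/55159 10061/55159 4348/55159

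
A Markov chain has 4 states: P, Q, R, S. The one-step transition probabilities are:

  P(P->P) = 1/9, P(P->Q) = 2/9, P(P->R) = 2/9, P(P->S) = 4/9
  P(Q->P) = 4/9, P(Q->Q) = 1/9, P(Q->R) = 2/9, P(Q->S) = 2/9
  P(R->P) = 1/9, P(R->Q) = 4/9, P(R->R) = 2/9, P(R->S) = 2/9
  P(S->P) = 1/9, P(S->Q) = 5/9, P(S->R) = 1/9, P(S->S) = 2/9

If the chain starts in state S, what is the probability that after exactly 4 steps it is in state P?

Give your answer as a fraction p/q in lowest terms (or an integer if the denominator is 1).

Computing P^4 by repeated multiplication:
P^1 =
  P: [1/9, 2/9, 2/9, 4/9]
  Q: [4/9, 1/9, 2/9, 2/9]
  R: [1/9, 4/9, 2/9, 2/9]
  S: [1/9, 5/9, 1/9, 2/9]
P^2 =
  P: [5/27, 32/81, 14/81, 20/81]
  Q: [4/27, 1/3, 16/81, 26/81]
  R: [7/27, 8/27, 16/81, 20/81]
  S: [8/27, 7/27, 16/81, 20/81]
P^3 =
  P: [59/243, 218/729, 142/729, 64/243]
  Q: [2/9, 245/729, 136/729, 62/243]
  R: [17/81, 230/729, 142/729, 68/243]
  S: [16/81, 233/729, 142/729, 70/243]
P^4 =
  P: [461/2187, 700/2187, 422/2187, 604/2187]
  Q: [488/2187, 227/729, 424/2187, 22/81]
  R: [473/2187, 236/729, 418/2187, 196/729]
  S: [476/2187, 713/2187, 416/2187, 194/729]

(P^4)[S -> P] = 476/2187

Answer: 476/2187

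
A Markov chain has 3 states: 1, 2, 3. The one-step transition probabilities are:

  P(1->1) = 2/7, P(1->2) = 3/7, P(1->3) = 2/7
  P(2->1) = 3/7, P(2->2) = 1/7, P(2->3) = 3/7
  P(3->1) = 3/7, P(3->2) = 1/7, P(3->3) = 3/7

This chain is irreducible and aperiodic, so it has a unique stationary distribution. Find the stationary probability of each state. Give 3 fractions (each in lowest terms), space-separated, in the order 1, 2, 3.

Answer: 3/8 1/4 3/8

Derivation:
The stationary distribution satisfies pi = pi * P, i.e.:
  pi_1 = 2/7*pi_1 + 3/7*pi_2 + 3/7*pi_3
  pi_2 = 3/7*pi_1 + 1/7*pi_2 + 1/7*pi_3
  pi_3 = 2/7*pi_1 + 3/7*pi_2 + 3/7*pi_3
with normalization: pi_1 + pi_2 + pi_3 = 1.

Using the first 2 balance equations plus normalization, the linear system A*pi = b is:
  [-5/7, 3/7, 3/7] . pi = 0
  [3/7, -6/7, 1/7] . pi = 0
  [1, 1, 1] . pi = 1

Solving yields:
  pi_1 = 3/8
  pi_2 = 1/4
  pi_3 = 3/8

Verification (pi * P):
  3/8*2/7 + 1/4*3/7 + 3/8*3/7 = 3/8 = pi_1  (ok)
  3/8*3/7 + 1/4*1/7 + 3/8*1/7 = 1/4 = pi_2  (ok)
  3/8*2/7 + 1/4*3/7 + 3/8*3/7 = 3/8 = pi_3  (ok)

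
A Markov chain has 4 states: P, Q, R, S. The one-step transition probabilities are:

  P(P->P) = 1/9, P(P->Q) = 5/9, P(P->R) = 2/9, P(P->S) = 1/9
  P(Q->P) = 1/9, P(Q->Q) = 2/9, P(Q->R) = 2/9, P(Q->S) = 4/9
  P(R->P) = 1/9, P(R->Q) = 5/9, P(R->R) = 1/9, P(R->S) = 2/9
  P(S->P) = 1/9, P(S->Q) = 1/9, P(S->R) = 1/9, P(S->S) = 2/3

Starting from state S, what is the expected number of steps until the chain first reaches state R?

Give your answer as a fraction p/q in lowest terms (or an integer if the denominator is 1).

Let h_i = expected steps to first reach R from state i.
Boundary: h_R = 0.
First-step equations for the other states:
  h_P = 1 + 1/9*h_P + 5/9*h_Q + 2/9*h_R + 1/9*h_S
  h_Q = 1 + 1/9*h_P + 2/9*h_Q + 2/9*h_R + 4/9*h_S
  h_S = 1 + 1/9*h_P + 1/9*h_Q + 1/9*h_R + 2/3*h_S

Substituting h_R = 0 and rearranging gives the linear system (I - Q) h = 1:
  [8/9, -5/9, -1/9] . (h_P, h_Q, h_S) = 1
  [-1/9, 7/9, -4/9] . (h_P, h_Q, h_S) = 1
  [-1/9, -1/9, 1/3] . (h_P, h_Q, h_S) = 1

Solving yields:
  h_P = 180/31
  h_Q = 189/31
  h_S = 216/31

Starting state is S, so the expected hitting time is h_S = 216/31.

Answer: 216/31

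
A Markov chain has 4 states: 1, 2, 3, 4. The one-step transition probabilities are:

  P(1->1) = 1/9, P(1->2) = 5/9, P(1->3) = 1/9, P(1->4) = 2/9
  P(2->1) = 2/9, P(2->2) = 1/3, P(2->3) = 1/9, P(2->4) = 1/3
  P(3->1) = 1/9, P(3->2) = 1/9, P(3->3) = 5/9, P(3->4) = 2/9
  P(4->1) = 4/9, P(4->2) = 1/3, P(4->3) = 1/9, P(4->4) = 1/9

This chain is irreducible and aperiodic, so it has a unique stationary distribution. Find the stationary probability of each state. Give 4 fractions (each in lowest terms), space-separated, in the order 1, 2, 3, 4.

Answer: 127/560 19/56 1/5 131/560

Derivation:
The stationary distribution satisfies pi = pi * P, i.e.:
  pi_1 = 1/9*pi_1 + 2/9*pi_2 + 1/9*pi_3 + 4/9*pi_4
  pi_2 = 5/9*pi_1 + 1/3*pi_2 + 1/9*pi_3 + 1/3*pi_4
  pi_3 = 1/9*pi_1 + 1/9*pi_2 + 5/9*pi_3 + 1/9*pi_4
  pi_4 = 2/9*pi_1 + 1/3*pi_2 + 2/9*pi_3 + 1/9*pi_4
with normalization: pi_1 + pi_2 + pi_3 + pi_4 = 1.

Using the first 3 balance equations plus normalization, the linear system A*pi = b is:
  [-8/9, 2/9, 1/9, 4/9] . pi = 0
  [5/9, -2/3, 1/9, 1/3] . pi = 0
  [1/9, 1/9, -4/9, 1/9] . pi = 0
  [1, 1, 1, 1] . pi = 1

Solving yields:
  pi_1 = 127/560
  pi_2 = 19/56
  pi_3 = 1/5
  pi_4 = 131/560

Verification (pi * P):
  127/560*1/9 + 19/56*2/9 + 1/5*1/9 + 131/560*4/9 = 127/560 = pi_1  (ok)
  127/560*5/9 + 19/56*1/3 + 1/5*1/9 + 131/560*1/3 = 19/56 = pi_2  (ok)
  127/560*1/9 + 19/56*1/9 + 1/5*5/9 + 131/560*1/9 = 1/5 = pi_3  (ok)
  127/560*2/9 + 19/56*1/3 + 1/5*2/9 + 131/560*1/9 = 131/560 = pi_4  (ok)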